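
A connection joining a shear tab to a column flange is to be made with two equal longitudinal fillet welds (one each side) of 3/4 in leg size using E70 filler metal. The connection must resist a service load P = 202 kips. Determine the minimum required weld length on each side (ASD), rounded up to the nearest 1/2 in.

E70XX → F_EXX = 70 ksi.
Throat t_e = 0.707 × 0.75 = 0.5302 in.
r_n/Ω = (0.6 × 70 × 0.5302) / 2.0 = 11.14 kip/in.
L_req = P / (r_n/Ω) = 202 / 11.14 = 18.14 in total.
Per side: 18.14 / 2 = 9.07 in.
Round up → use L = 9.5 in on each side.

L = 9.5 in on each side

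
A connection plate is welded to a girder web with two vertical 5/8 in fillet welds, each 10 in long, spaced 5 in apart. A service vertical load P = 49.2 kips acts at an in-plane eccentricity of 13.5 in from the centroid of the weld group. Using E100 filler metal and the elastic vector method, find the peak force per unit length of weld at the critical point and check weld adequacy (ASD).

E100XX → F_EXX = 100 ksi.
Total weld length L_w = 20 in. Treat welds as unit-width lines.
Polar moment about centroid: J = 2[d³/12 + d(b/2)²] = 2[10³/12 + 10×2.5²] = 291.7 in³.
Direct shear f_v = P/L_w = 49.2 / 20 = 2.46 kip/in (vertical).
Torsion M = P·e = 49.2 × 13.5 = 664.2 kip·in.
Critical point at (x, y) = (2.5, 5) from centroid. f_tx = M·y/J = 11.39 kip/in; f_ty = M·x/J = 5.693 kip/in.
Resultant f_max = √[f_tx² + (f_v + f_ty)²] = √[11.39² + (2.46 + 5.693)²] = 14 kip/in.
Capacity per unit length: r_n/Ω = (1/2.0) × 0.6 × 100 × (0.707 × 0.625) = 13.26 kip/in.
14 > 13.26 → NOT adequate.

f_max ≈ 14 kip/in; NOT adequate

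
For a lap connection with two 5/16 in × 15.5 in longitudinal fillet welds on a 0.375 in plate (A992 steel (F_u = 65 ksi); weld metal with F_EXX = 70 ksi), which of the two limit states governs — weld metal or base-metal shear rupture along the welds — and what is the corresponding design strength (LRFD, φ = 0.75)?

φR_n ≈ 216 kips (weld metal governs)

t_e = 0.707 × 0.3125 = 0.2209 in; L = 31 in.
Weld metal: φR_n = 0.75 × 0.6 × 70 × 0.2209 × 31 = 215.7 kips.
Base metal (shear rupture): φR_n = 0.75 × 0.6 × 65 × 0.375 × 31 = 340 kips.
Governing: weld metal.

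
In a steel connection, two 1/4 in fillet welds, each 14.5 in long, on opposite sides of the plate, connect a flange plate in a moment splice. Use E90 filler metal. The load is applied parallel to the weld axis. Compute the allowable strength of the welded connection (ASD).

R_n/Ω ≈ 138 kips

E90XX → F_EXX = 90 ksi.
Effective throat t_e = 0.707 × 0.25 = 0.1767 in.
Total length L = 29 in; A_we = 0.1767 × 29 = 5.126 in².
F_nw = 0.6 F_EXX = 0.6 × 90 = 54 ksi.
R_n = 54 × 5.126 = 276.8 kips; R_n/Ω = 276.8/2.0 = 138.4 kips.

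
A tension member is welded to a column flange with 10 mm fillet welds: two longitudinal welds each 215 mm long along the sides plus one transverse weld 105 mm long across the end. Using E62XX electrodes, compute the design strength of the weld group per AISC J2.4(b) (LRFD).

E62XX → F_EXX = 620 MPa.
t_e = 0.707 × 10 = 7.07 mm.
R_nwl = 0.6 × 620 × 7.07 × 430 × 10⁻³ = 1131 kN (longitudinal, 2 welds).
R_nwt = 0.6 × 620 × 7.07 × 105 × 10⁻³ = 276.2 kN (transverse, base value).
(i) R_nwl + R_nwt = 1407 kN; (ii) 0.85 R_nwl + 1.5 R_nwt = 1376 kN.
R_n = max = 1407 kN [governs: (i)]; φR_n = 1055 kN.

φR_n ≈ 1060 kN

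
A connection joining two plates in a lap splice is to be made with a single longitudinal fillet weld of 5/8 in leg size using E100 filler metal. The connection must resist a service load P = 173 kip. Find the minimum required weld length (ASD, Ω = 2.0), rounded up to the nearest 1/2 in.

L = 13.5 in

E100XX → F_EXX = 100 ksi.
Throat t_e = 0.707 × 0.625 = 0.4419 in.
r_n/Ω = (0.6 × 100 × 0.4419) / 2.0 = 13.26 kip/in.
L_req = P / (r_n/Ω) = 173 / 13.26 = 13.05 in total.
Round up → use L = 13.5 in.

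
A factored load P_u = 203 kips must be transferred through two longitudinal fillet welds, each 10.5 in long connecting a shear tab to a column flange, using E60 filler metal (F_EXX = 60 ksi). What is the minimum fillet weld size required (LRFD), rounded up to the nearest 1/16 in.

w = 9/16 in

Total weld length L = 21 in.
Required throat t_e = P_u / (φ × 0.6 F_EXX × L) = 203 / (0.75 × 0.6 × 60 × 21) = 0.358 in.
Required leg w = t_e / 0.707 = 0.5064 in → use 9/16 in.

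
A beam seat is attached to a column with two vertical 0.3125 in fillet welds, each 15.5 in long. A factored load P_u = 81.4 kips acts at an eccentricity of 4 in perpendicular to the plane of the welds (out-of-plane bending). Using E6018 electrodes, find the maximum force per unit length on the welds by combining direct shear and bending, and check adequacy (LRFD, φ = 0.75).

E60XX → F_EXX = 60 ksi.
L_w = 2 × 15.5 = 31 in; section modulus (unit throat) S = 2 × L²/6 = 80.08 in².
Direct shear f_v = P/L_w = 81.4/31 = 2.626 kip/in.
Moment M = P × e = 81.4 × 4 = 325.6 kip·in; bending f_b = M/S = 4.066 kip/in.
f_max = √(f_v² + f_b²) = √(2.626² + 4.066²) = 4.84 kip/in.
φr_n = 0.75 × 0.6 × 60 × (0.707 × 0.3125) = 5.965 kip/in → adequate.

f_max ≈ 4.84 kip/in; adequate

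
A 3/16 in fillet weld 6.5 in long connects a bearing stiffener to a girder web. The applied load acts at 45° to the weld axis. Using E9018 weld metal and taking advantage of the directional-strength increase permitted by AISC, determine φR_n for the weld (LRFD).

φR_n ≈ 45.3 kip

E90XX → F_EXX = 90 ksi.
t_e = 0.707 × 0.1875 = 0.1326 in; A_we = 0.1326 × 6.5 = 0.8617 in².
Directional factor: 1.0 + 0.5 sin^1.5(45°) = 1.297.
F_nw = 0.6 × 90 × 1.297 = 70.05 ksi.
φR_n = 0.75 × 70.05 × 0.8617 = 45.27 kip.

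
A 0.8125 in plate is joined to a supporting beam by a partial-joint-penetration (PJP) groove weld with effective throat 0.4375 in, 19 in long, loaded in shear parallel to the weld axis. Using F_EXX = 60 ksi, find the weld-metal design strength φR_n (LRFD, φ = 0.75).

φR_n ≈ 224 kip

Effective throat (given) t_e = 0.4375 in.
A_we = 0.4375 × 19 = 8.312 in².
F_nw = 0.6 F_EXX = 36 ksi.
φR_n = 0.75 × 36 × 8.312 = 224.4 kip.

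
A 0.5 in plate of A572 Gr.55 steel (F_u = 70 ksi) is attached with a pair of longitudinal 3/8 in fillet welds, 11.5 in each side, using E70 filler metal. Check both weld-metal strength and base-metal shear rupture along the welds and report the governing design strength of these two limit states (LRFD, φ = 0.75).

φR_n ≈ 192 kips (weld metal governs)

E70XX → F_EXX = 70 ksi.
t_e = 0.707 × 0.375 = 0.2651 in; L = 23 in.
Weld metal: φR_n = 0.75 × 0.6 × 70 × 0.2651 × 23 = 192.1 kips.
Base metal (shear rupture): φR_n = 0.75 × 0.6 × 70 × 0.5 × 23 = 362.2 kips.
Governing: weld metal.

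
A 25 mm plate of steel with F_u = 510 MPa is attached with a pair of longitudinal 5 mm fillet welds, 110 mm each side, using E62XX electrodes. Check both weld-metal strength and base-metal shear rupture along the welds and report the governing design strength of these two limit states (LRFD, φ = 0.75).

E62XX → F_EXX = 620 MPa.
t_e = 0.707 × 5 = 3.535 mm; L = 220 mm.
Weld metal: φR_n = 0.75 × 0.6 × 620 × 3.535 × 220 × 10⁻³ = 217 kN.
Base metal (shear rupture): φR_n = 0.75 × 0.6 × 510 × 25 × 220 × 10⁻³ = 1262 kN.
Governing: weld metal.

φR_n ≈ 217 kN (weld metal governs)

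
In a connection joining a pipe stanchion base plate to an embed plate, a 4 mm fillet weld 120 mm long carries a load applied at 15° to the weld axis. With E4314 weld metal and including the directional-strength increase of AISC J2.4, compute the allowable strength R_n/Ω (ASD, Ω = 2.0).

R_n/Ω ≈ 46.7 kN

E43XX → F_EXX = 430 MPa.
t_e = 0.707 × 4 = 2.828 mm; A_we = 2.828 × 120 = 339.4 mm².
Directional factor: 1.0 + 0.5 sin^1.5(15°) = 1.066.
F_nw = 0.6 × 430 × 1.066 = 275 MPa.
R_n/Ω = (275 × 339.4) / 2.0 × 10⁻³ = 46.66 kN.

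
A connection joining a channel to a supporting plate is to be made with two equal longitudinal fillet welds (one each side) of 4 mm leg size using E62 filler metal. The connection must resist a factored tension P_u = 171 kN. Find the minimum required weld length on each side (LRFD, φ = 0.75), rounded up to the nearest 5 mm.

E62XX → F_EXX = 620 MPa.
Throat t_e = 0.707 × 4 = 2.828 mm.
φr_n = 0.75 × 0.6 × 620 × 2.828 × 10⁻³ = 0.789 kN/mm.
L_req = P_u / φr_n = 171 / 0.789 = 216.7 mm total.
Per side: 216.7 / 2 = 108.4 mm.
Round up → use L = 110 mm on each side.

L = 110 mm on each side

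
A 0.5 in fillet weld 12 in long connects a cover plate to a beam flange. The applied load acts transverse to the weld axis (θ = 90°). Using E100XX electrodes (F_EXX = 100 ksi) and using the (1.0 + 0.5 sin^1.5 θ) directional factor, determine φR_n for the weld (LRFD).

φR_n ≈ 286 kip

t_e = 0.707 × 0.5 = 0.3535 in; A_we = 0.3535 × 12 = 4.242 in².
Directional factor: 1.0 + 0.5 sin^1.5(90°) = 1.5.
F_nw = 0.6 × 100 × 1.5 = 90 ksi.
φR_n = 0.75 × 90 × 4.242 = 286.3 kip.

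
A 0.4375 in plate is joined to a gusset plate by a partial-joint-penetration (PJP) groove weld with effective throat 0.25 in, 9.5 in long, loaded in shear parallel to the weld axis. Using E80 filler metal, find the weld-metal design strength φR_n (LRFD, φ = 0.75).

φR_n ≈ 85.5 kip

E80XX → F_EXX = 80 ksi.
Effective throat (given) t_e = 0.25 in.
A_we = 0.25 × 9.5 = 2.375 in².
F_nw = 0.6 F_EXX = 48 ksi.
φR_n = 0.75 × 48 × 2.375 = 85.5 kip.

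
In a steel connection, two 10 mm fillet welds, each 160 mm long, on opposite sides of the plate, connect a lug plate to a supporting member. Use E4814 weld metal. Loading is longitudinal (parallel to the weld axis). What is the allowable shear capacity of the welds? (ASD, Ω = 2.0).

R_n/Ω ≈ 326 kN

E48XX → F_EXX = 480 MPa.
Effective throat t_e = 0.707 × 10 = 7.07 mm.
Total length L = 320 mm; A_we = 7.07 × 320 = 2262 mm².
F_nw = 0.6 F_EXX = 0.6 × 480 = 288 MPa.
R_n = 288 × 2262 × 10⁻³ = 651.6 kN; R_n/Ω = 651.6/2.0 = 325.8 kN.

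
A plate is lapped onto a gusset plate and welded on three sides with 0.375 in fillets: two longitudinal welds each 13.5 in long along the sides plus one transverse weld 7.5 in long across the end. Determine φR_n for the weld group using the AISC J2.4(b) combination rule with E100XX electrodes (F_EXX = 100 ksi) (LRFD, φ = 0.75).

φR_n ≈ 412 kip

t_e = 0.707 × 0.375 = 0.2651 in.
R_nwl = 0.6 × 100 × 0.2651 × 27 = 429.5 kip (longitudinal, 2 welds).
R_nwt = 0.6 × 100 × 0.2651 × 7.5 = 119.3 kip (transverse, base value).
(i) R_nwl + R_nwt = 548.8 kip; (ii) 0.85 R_nwl + 1.5 R_nwt = 544 kip.
R_n = max = 548.8 kip [governs: (i)]; φR_n = 411.6 kip.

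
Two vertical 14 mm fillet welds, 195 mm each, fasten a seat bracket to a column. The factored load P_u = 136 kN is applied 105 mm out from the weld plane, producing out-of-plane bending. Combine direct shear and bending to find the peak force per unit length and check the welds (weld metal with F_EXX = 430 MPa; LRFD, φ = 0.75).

f_max ≈ 1180 N/mm; adequate

L_w = 2 × 195 = 390 mm; section modulus (unit throat) S = 2 × L²/6 = 12680 mm².
Direct shear f_v = P/L_w = 136×10³/390 = 348.7 N/mm.
Moment M = P × e = 136×10³ × 105 = 14280000 N·mm; bending f_b = M/S = 1127 N/mm.
f_max = √(f_v² + f_b²) = √(348.7² + 1127²) = 1179 N/mm.
φr_n = 0.75 × 0.6 × 430 × (0.707 × 14) = 1915 N/mm → adequate.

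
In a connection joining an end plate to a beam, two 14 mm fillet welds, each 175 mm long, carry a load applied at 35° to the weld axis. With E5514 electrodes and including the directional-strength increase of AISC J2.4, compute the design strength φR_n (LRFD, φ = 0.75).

φR_n ≈ 1040 kN

E55XX → F_EXX = 550 MPa.
t_e = 0.707 × 14 = 9.898 mm; A_we = 9.898 × 350 = 3464 mm².
Directional factor: 1.0 + 0.5 sin^1.5(35°) = 1.217.
F_nw = 0.6 × 550 × 1.217 = 401.7 MPa.
φR_n = 0.75 × 401.7 × 3464 × 10⁻³ = 1044 kN.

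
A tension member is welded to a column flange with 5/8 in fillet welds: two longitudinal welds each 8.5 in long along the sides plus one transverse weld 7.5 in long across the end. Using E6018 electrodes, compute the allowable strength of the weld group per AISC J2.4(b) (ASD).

R_n/Ω ≈ 204 kips

E60XX → F_EXX = 60 ksi.
t_e = 0.707 × 0.625 = 0.4419 in.
R_nwl = 0.6 × 60 × 0.4419 × 17 = 270.4 kips (longitudinal, 2 welds).
R_nwt = 0.6 × 60 × 0.4419 × 7.5 = 119.3 kips (transverse, base value).
(i) R_nwl + R_nwt = 389.7 kips; (ii) 0.85 R_nwl + 1.5 R_nwt = 408.8 kips.
R_n = max = 408.8 kips [governs: (ii)]; R_n/Ω = 204.4 kips.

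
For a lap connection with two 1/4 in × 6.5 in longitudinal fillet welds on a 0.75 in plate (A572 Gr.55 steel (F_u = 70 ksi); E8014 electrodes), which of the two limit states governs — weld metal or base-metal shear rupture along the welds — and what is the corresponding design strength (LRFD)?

φR_n ≈ 82.7 kips (weld metal governs)

E80XX → F_EXX = 80 ksi.
t_e = 0.707 × 0.25 = 0.1767 in; L = 13 in.
Weld metal: φR_n = 0.75 × 0.6 × 80 × 0.1767 × 13 = 82.72 kips.
Base metal (shear rupture): φR_n = 0.75 × 0.6 × 70 × 0.75 × 13 = 307.1 kips.
Governing: weld metal.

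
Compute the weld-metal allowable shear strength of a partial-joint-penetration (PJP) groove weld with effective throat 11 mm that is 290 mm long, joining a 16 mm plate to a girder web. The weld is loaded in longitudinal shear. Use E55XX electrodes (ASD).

R_n/Ω ≈ 526 kN

E55XX → F_EXX = 550 MPa.
Effective throat (given) t_e = 11 mm.
A_we = 11 × 290 = 3190 mm².
F_nw = 0.6 F_EXX = 330 MPa.
R_n/Ω = (330 × 3190) / 2.0 × 10⁻³ = 526.4 kN.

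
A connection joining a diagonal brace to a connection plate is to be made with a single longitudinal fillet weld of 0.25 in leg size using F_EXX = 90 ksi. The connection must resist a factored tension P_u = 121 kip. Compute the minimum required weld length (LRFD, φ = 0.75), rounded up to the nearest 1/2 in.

L = 17 in

Throat t_e = 0.707 × 0.25 = 0.1767 in.
φr_n = 0.75 × 0.6 × 90 × 0.1767 = 7.158 kip/in.
L_req = P_u / φr_n = 121 / 7.158 = 16.9 in total.
Round up → use L = 17 in.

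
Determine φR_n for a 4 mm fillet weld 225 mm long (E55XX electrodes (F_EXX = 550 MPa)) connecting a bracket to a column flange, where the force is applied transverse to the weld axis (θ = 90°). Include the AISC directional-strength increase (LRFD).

φR_n ≈ 236 kN

t_e = 0.707 × 4 = 2.828 mm; A_we = 2.828 × 225 = 636.3 mm².
Directional factor: 1.0 + 0.5 sin^1.5(90°) = 1.5.
F_nw = 0.6 × 550 × 1.5 = 495 MPa.
φR_n = 0.75 × 495 × 636.3 × 10⁻³ = 236.2 kN.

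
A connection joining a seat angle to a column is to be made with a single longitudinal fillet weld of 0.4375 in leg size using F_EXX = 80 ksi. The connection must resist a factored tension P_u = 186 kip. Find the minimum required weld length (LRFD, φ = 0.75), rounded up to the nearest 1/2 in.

L = 17 in

Throat t_e = 0.707 × 0.4375 = 0.3093 in.
φr_n = 0.75 × 0.6 × 80 × 0.3093 = 11.14 kip/in.
L_req = P_u / φr_n = 186 / 11.14 = 16.7 in total.
Round up → use L = 17 in.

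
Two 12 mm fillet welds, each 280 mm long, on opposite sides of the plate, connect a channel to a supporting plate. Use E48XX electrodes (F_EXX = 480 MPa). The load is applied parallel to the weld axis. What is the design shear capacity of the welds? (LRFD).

φR_n ≈ 1030 kN

Effective throat t_e = 0.707 × 12 = 8.484 mm.
Total length L = 560 mm; A_we = 8.484 × 560 = 4751 mm².
F_nw = 0.6 F_EXX = 0.6 × 480 = 288 MPa.
φR_n = 0.75 × 288 × 4751 × 10⁻³ = 1026 kN.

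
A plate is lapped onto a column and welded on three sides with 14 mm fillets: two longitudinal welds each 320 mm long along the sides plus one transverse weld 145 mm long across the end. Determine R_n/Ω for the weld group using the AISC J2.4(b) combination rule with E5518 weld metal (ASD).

R_n/Ω ≈ 1280 kN

E55XX → F_EXX = 550 MPa.
t_e = 0.707 × 14 = 9.898 mm.
R_nwl = 0.6 × 550 × 9.898 × 640 × 10⁻³ = 2090 kN (longitudinal, 2 welds).
R_nwt = 0.6 × 550 × 9.898 × 145 × 10⁻³ = 473.6 kN (transverse, base value).
(i) R_nwl + R_nwt = 2564 kN; (ii) 0.85 R_nwl + 1.5 R_nwt = 2487 kN.
R_n = max = 2564 kN [governs: (i)]; R_n/Ω = 1282 kN.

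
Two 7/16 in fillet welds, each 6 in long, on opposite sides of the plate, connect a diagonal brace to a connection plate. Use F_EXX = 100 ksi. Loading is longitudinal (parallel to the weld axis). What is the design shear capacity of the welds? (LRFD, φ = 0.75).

Effective throat t_e = 0.707 × 0.4375 = 0.3093 in.
Total length L = 12 in; A_we = 0.3093 × 12 = 3.712 in².
F_nw = 0.6 F_EXX = 0.6 × 100 = 60 ksi.
φR_n = 0.75 × 60 × 3.712 = 167 kip.

φR_n ≈ 167 kip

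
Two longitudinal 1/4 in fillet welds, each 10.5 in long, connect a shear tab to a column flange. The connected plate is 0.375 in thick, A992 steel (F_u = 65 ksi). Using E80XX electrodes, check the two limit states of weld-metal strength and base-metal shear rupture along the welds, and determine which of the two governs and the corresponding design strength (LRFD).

φR_n ≈ 134 kip (weld metal governs)

E80XX → F_EXX = 80 ksi.
t_e = 0.707 × 0.25 = 0.1767 in; L = 21 in.
Weld metal: φR_n = 0.75 × 0.6 × 80 × 0.1767 × 21 = 133.6 kip.
Base metal (shear rupture): φR_n = 0.75 × 0.6 × 65 × 0.375 × 21 = 230.3 kip.
Governing: weld metal.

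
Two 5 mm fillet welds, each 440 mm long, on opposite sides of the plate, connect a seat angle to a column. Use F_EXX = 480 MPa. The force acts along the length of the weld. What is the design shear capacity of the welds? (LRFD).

Effective throat t_e = 0.707 × 5 = 3.535 mm.
Total length L = 880 mm; A_we = 3.535 × 880 = 3111 mm².
F_nw = 0.6 F_EXX = 0.6 × 480 = 288 MPa.
φR_n = 0.75 × 288 × 3111 × 10⁻³ = 671.9 kN.

φR_n ≈ 672 kN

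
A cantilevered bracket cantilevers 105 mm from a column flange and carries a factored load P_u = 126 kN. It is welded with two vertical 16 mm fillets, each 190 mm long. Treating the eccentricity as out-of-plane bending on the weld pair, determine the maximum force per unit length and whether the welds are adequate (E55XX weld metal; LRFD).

E55XX → F_EXX = 550 MPa.
L_w = 2 × 190 = 380 mm; section modulus (unit throat) S = 2 × L²/6 = 12030 mm².
Direct shear f_v = P/L_w = 126×10³/380 = 331.6 N/mm.
Moment M = P × e = 126×10³ × 105 = 13230000 N·mm; bending f_b = M/S = 1099 N/mm.
f_max = √(f_v² + f_b²) = √(331.6² + 1099²) = 1148 N/mm.
φr_n = 0.75 × 0.6 × 550 × (0.707 × 16) = 2800 N/mm → adequate.

f_max ≈ 1150 N/mm; adequate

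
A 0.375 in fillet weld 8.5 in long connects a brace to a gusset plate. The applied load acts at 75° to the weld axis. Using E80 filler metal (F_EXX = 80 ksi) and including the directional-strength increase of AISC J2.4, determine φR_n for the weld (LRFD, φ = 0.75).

φR_n ≈ 120 kips

t_e = 0.707 × 0.375 = 0.2651 in; A_we = 0.2651 × 8.5 = 2.254 in².
Directional factor: 1.0 + 0.5 sin^1.5(75°) = 1.475.
F_nw = 0.6 × 80 × 1.475 = 70.78 ksi.
φR_n = 0.75 × 70.78 × 2.254 = 119.6 kips.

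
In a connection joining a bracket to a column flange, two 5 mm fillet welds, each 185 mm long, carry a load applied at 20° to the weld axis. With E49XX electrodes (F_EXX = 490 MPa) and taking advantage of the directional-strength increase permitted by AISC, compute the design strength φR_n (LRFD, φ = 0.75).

φR_n ≈ 317 kN

t_e = 0.707 × 5 = 3.535 mm; A_we = 3.535 × 370 = 1308 mm².
Directional factor: 1.0 + 0.5 sin^1.5(20°) = 1.1.
F_nw = 0.6 × 490 × 1.1 = 323.4 MPa.
φR_n = 0.75 × 323.4 × 1308 × 10⁻³ = 317.2 kN.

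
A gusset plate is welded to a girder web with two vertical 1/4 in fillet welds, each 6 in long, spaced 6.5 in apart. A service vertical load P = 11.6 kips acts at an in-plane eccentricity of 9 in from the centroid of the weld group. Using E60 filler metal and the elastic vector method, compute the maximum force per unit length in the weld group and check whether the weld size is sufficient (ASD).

E60XX → F_EXX = 60 ksi.
Total weld length L_w = 12 in. Treat welds as unit-width lines.
Polar moment about centroid: J = 2[d³/12 + d(b/2)²] = 2[6³/12 + 6×3.25²] = 162.8 in³.
Direct shear f_v = P/L_w = 11.6 / 12 = 0.9667 kip/in (vertical).
Torsion M = P·e = 11.6 × 9 = 104.4 kip·in.
Critical point at (x, y) = (3.25, 3) from centroid. f_tx = M·y/J = 1.924 kip/in; f_ty = M·x/J = 2.085 kip/in.
Resultant f_max = √[f_tx² + (f_v + f_ty)²] = √[1.924² + (0.9667 + 2.085)²] = 3.608 kip/in.
Capacity per unit length: r_n/Ω = (1/2.0) × 0.6 × 60 × (0.707 × 0.25) = 3.181 kip/in.
3.608 > 3.181 → NOT adequate.

f_max ≈ 3.61 kip/in; NOT adequate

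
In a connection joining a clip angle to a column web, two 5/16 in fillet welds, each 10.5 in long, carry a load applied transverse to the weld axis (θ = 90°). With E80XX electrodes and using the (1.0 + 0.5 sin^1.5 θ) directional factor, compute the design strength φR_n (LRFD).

φR_n ≈ 251 kip

E80XX → F_EXX = 80 ksi.
t_e = 0.707 × 0.3125 = 0.2209 in; A_we = 0.2209 × 21 = 4.64 in².
Directional factor: 1.0 + 0.5 sin^1.5(90°) = 1.5.
F_nw = 0.6 × 80 × 1.5 = 72 ksi.
φR_n = 0.75 × 72 × 4.64 = 250.5 kip.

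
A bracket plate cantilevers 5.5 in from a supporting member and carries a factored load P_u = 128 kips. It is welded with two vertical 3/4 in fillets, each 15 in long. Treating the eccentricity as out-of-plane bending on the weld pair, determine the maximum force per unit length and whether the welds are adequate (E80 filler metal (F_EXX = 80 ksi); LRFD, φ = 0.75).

L_w = 2 × 15 = 30 in; section modulus (unit throat) S = 2 × L²/6 = 75 in².
Direct shear f_v = P/L_w = 128/30 = 4.267 kip/in.
Moment M = P × e = 128 × 5.5 = 704 kip·in; bending f_b = M/S = 9.387 kip/in.
f_max = √(f_v² + f_b²) = √(4.267² + 9.387²) = 10.31 kip/in.
φr_n = 0.75 × 0.6 × 80 × (0.707 × 0.75) = 19.09 kip/in → adequate.

f_max ≈ 10.3 kip/in; adequate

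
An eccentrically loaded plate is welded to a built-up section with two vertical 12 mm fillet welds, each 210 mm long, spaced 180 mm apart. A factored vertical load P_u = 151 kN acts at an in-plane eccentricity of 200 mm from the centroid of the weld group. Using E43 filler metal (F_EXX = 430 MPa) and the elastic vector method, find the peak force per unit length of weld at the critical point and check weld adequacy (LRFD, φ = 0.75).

f_max ≈ 1110 N/mm; adequate

Total weld length L_w = 420 mm. Treat welds as unit-width lines.
Polar moment about centroid: J = 2[d³/12 + d(b/2)²] = 2[210³/12 + 210×90²] = 4946000 mm³.
Direct shear f_v = P/L_w = 151×10³ / 420 = 359.5 N/mm (vertical).
Torsion M = P·e = 151×10³ × 200 = 30200000 N·mm.
Critical point at (x, y) = (90, 105) from centroid. f_tx = M·y/J = 641.2 N/mm; f_ty = M·x/J = 549.6 N/mm.
Resultant f_max = √[f_tx² + (f_v + f_ty)²] = √[641.2² + (359.5 + 549.6)²] = 1112 N/mm.
Capacity per unit length: φr_n = 0.75 × 0.6 × 430 × (0.707 × 12) = 1642 N/mm.
1112 ≤ 1642 → adequate.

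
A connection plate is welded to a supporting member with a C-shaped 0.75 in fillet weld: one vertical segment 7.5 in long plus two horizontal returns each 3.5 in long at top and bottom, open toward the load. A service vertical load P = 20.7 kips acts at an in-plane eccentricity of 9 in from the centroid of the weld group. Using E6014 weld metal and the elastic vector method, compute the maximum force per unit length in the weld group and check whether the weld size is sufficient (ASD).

f_max ≈ 6.57 kip/in; adequate

E60XX → F_EXX = 60 ksi.
Total weld length L_w = 14.5 in. Treat welds as unit-width lines.
Centroid: x̄ = 2×3.5×1.75 / 14.5 = 0.8448 in from the vertical weld.
Polar moment about centroid: J = I_x + I_y = [7.5³/12 + 2×3.5×3.75²] + [7.5×0.8448² + 2(3.5³/12 + 3.5×0.9052²)] = 151.8 in³.
Direct shear f_v = P/L_w = 20.7 / 14.5 = 1.428 kip/in (vertical).
Torsion M = P·e = 20.7 × 9 = 186.3 kip·in.
Critical point at (x, y) = (2.655, 3.75) from centroid. f_tx = M·y/J = 4.601 kip/in; f_ty = M·x/J = 3.258 kip/in.
Resultant f_max = √[f_tx² + (f_v + f_ty)²] = √[4.601² + (1.428 + 3.258)²] = 6.567 kip/in.
Capacity per unit length: r_n/Ω = (1/2.0) × 0.6 × 60 × (0.707 × 0.75) = 9.544 kip/in.
6.567 ≤ 9.544 → adequate.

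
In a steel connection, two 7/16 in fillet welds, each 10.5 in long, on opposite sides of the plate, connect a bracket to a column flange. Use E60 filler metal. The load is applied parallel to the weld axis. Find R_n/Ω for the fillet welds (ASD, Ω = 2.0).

R_n/Ω ≈ 117 kip

E60XX → F_EXX = 60 ksi.
Effective throat t_e = 0.707 × 0.4375 = 0.3093 in.
Total length L = 21 in; A_we = 0.3093 × 21 = 6.496 in².
F_nw = 0.6 F_EXX = 0.6 × 60 = 36 ksi.
R_n = 36 × 6.496 = 233.8 kip; R_n/Ω = 233.8/2.0 = 116.9 kip.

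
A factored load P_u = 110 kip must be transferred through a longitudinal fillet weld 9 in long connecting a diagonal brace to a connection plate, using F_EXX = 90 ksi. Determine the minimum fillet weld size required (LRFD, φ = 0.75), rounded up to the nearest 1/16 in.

Total weld length L = 9 in.
Required throat t_e = P_u / (φ × 0.6 F_EXX × L) = 110 / (0.75 × 0.6 × 90 × 9) = 0.3018 in.
Required leg w = t_e / 0.707 = 0.4269 in → use 7/16 in.

w = 7/16 in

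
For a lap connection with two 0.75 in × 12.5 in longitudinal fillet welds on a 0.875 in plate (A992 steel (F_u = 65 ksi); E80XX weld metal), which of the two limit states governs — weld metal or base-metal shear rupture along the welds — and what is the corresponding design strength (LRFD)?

E80XX → F_EXX = 80 ksi.
t_e = 0.707 × 0.75 = 0.5302 in; L = 25 in.
Weld metal: φR_n = 0.75 × 0.6 × 80 × 0.5302 × 25 = 477.2 kip.
Base metal (shear rupture): φR_n = 0.75 × 0.6 × 65 × 0.875 × 25 = 639.8 kip.
Governing: weld metal.

φR_n ≈ 477 kip (weld metal governs)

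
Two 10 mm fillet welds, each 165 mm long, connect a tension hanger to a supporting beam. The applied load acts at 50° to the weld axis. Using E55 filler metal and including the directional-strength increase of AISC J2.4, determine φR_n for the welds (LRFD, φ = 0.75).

E55XX → F_EXX = 550 MPa.
t_e = 0.707 × 10 = 7.07 mm; A_we = 7.07 × 330 = 2333 mm².
Directional factor: 1.0 + 0.5 sin^1.5(50°) = 1.335.
F_nw = 0.6 × 550 × 1.335 = 440.6 MPa.
φR_n = 0.75 × 440.6 × 2333 × 10⁻³ = 771 kN.

φR_n ≈ 771 kN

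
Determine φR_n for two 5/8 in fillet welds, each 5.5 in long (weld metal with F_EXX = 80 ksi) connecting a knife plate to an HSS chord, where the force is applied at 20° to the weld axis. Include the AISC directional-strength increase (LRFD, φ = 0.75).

t_e = 0.707 × 0.625 = 0.4419 in; A_we = 0.4419 × 11 = 4.861 in².
Directional factor: 1.0 + 0.5 sin^1.5(20°) = 1.1.
F_nw = 0.6 × 80 × 1.1 = 52.8 ksi.
φR_n = 0.75 × 52.8 × 4.861 = 192.5 kips.

φR_n ≈ 192 kips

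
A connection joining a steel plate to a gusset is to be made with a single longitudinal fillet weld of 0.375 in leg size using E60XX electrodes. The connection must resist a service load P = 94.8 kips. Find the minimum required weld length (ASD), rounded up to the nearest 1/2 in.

E60XX → F_EXX = 60 ksi.
Throat t_e = 0.707 × 0.375 = 0.2651 in.
r_n/Ω = (0.6 × 60 × 0.2651) / 2.0 = 4.772 kip/in.
L_req = P / (r_n/Ω) = 94.8 / 4.772 = 19.86 in total.
Round up → use L = 20 in.

L = 20 in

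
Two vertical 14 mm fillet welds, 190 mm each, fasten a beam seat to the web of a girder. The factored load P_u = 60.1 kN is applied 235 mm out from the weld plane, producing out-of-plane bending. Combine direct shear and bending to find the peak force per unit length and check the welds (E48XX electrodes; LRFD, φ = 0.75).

f_max ≈ 1180 N/mm; adequate

E48XX → F_EXX = 480 MPa.
L_w = 2 × 190 = 380 mm; section modulus (unit throat) S = 2 × L²/6 = 12030 mm².
Direct shear f_v = P/L_w = 60.1×10³/380 = 158.2 N/mm.
Moment M = P × e = 60.1×10³ × 235 = 14124000 N·mm; bending f_b = M/S = 1174 N/mm.
f_max = √(f_v² + f_b²) = √(158.2² + 1174²) = 1184 N/mm.
φr_n = 0.75 × 0.6 × 480 × (0.707 × 14) = 2138 N/mm → adequate.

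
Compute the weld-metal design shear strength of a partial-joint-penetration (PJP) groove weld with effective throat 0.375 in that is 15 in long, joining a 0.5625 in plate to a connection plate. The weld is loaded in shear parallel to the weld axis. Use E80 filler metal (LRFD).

E80XX → F_EXX = 80 ksi.
Effective throat (given) t_e = 0.375 in.
A_we = 0.375 × 15 = 5.625 in².
F_nw = 0.6 F_EXX = 48 ksi.
φR_n = 0.75 × 48 × 5.625 = 202.5 kips.

φR_n ≈ 202 kips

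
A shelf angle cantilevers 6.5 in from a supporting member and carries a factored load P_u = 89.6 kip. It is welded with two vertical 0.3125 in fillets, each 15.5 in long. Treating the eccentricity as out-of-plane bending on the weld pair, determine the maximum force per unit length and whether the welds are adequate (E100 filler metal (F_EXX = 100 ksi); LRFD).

f_max ≈ 7.83 kip/in; adequate

L_w = 2 × 15.5 = 31 in; section modulus (unit throat) S = 2 × L²/6 = 80.08 in².
Direct shear f_v = P/L_w = 89.6/31 = 2.89 kip/in.
Moment M = P × e = 89.6 × 6.5 = 582.4 kip·in; bending f_b = M/S = 7.272 kip/in.
f_max = √(f_v² + f_b²) = √(2.89² + 7.272²) = 7.826 kip/in.
φr_n = 0.75 × 0.6 × 100 × (0.707 × 0.3125) = 9.942 kip/in → adequate.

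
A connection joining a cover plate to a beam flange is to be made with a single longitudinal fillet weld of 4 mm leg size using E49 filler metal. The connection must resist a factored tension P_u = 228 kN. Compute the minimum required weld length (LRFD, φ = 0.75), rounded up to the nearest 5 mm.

L = 370 mm

E49XX → F_EXX = 490 MPa.
Throat t_e = 0.707 × 4 = 2.828 mm.
φr_n = 0.75 × 0.6 × 490 × 2.828 × 10⁻³ = 0.6236 kN/mm.
L_req = P_u / φr_n = 228 / 0.6236 = 365.6 mm total.
Round up → use L = 370 mm.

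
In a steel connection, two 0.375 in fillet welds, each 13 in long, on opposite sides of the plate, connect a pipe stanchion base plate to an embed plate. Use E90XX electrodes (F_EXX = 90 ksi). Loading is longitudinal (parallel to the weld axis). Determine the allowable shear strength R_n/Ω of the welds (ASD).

R_n/Ω ≈ 186 kips

Effective throat t_e = 0.707 × 0.375 = 0.2651 in.
Total length L = 26 in; A_we = 0.2651 × 26 = 6.893 in².
F_nw = 0.6 F_EXX = 0.6 × 90 = 54 ksi.
R_n = 54 × 6.893 = 372.2 kips; R_n/Ω = 372.2/2.0 = 186.1 kips.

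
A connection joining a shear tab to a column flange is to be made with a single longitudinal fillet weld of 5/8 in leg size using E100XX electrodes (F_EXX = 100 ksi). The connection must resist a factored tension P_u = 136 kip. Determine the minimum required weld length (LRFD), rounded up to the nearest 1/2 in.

L = 7 in

Throat t_e = 0.707 × 0.625 = 0.4419 in.
φr_n = 0.75 × 0.6 × 100 × 0.4419 = 19.88 kip/in.
L_req = P_u / φr_n = 136 / 19.88 = 6.84 in total.
Round up → use L = 7 in.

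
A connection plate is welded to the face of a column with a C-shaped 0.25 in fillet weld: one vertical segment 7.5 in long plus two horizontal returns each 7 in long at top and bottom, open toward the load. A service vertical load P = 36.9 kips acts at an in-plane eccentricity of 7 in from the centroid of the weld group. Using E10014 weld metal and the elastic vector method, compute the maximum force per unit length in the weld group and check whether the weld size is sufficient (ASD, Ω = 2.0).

E100XX → F_EXX = 100 ksi.
Total weld length L_w = 21.5 in. Treat welds as unit-width lines.
Centroid: x̄ = 2×7×3.5 / 21.5 = 2.279 in from the vertical weld.
Polar moment about centroid: J = I_x + I_y = [7.5³/12 + 2×7×3.75²] + [7.5×2.279² + 2(7³/12 + 7×1.221²)] = 349 in³.
Direct shear f_v = P/L_w = 36.9 / 21.5 = 1.716 kip/in (vertical).
Torsion M = P·e = 36.9 × 7 = 258.3 kip·in.
Critical point at (x, y) = (4.721, 3.75) from centroid. f_tx = M·y/J = 2.775 kip/in; f_ty = M·x/J = 3.494 kip/in.
Resultant f_max = √[f_tx² + (f_v + f_ty)²] = √[2.775² + (1.716 + 3.494)²] = 5.903 kip/in.
Capacity per unit length: r_n/Ω = (1/2.0) × 0.6 × 100 × (0.707 × 0.25) = 5.302 kip/in.
5.903 > 5.302 → NOT adequate.

f_max ≈ 5.9 kip/in; NOT adequate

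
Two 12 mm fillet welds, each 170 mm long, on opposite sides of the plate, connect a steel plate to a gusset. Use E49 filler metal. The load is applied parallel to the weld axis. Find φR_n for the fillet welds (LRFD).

φR_n ≈ 636 kN

E49XX → F_EXX = 490 MPa.
Effective throat t_e = 0.707 × 12 = 8.484 mm.
Total length L = 340 mm; A_we = 8.484 × 340 = 2885 mm².
F_nw = 0.6 F_EXX = 0.6 × 490 = 294 MPa.
φR_n = 0.75 × 294 × 2885 × 10⁻³ = 636 kN.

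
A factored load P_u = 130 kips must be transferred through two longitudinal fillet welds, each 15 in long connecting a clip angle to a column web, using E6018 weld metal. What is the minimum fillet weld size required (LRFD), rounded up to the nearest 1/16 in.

E60XX → F_EXX = 60 ksi.
Total weld length L = 30 in.
Required throat t_e = P_u / (φ × 0.6 F_EXX × L) = 130 / (0.75 × 0.6 × 60 × 30) = 0.1605 in.
Required leg w = t_e / 0.707 = 0.227 in → use 1/4 in.

w = 1/4 in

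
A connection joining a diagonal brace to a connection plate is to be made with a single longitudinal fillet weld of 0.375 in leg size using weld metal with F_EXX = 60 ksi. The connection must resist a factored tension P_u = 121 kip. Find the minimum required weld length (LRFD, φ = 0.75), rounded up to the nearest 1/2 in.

L = 17 in

Throat t_e = 0.707 × 0.375 = 0.2651 in.
φr_n = 0.75 × 0.6 × 60 × 0.2651 = 7.158 kip/in.
L_req = P_u / φr_n = 121 / 7.158 = 16.9 in total.
Round up → use L = 17 in.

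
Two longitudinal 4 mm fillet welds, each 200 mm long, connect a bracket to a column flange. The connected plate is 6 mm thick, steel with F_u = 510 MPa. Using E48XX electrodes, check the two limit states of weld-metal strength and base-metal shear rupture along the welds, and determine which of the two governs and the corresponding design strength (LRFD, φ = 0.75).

φR_n ≈ 244 kN (weld metal governs)

E48XX → F_EXX = 480 MPa.
t_e = 0.707 × 4 = 2.828 mm; L = 400 mm.
Weld metal: φR_n = 0.75 × 0.6 × 480 × 2.828 × 400 × 10⁻³ = 244.3 kN.
Base metal (shear rupture): φR_n = 0.75 × 0.6 × 510 × 6 × 400 × 10⁻³ = 550.8 kN.
Governing: weld metal.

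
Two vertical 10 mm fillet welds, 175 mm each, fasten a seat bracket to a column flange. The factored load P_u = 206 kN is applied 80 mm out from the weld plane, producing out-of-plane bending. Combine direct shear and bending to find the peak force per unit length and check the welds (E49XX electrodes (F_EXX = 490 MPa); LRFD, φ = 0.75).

L_w = 2 × 175 = 350 mm; section modulus (unit throat) S = 2 × L²/6 = 10210 mm².
Direct shear f_v = P/L_w = 206×10³/350 = 588.6 N/mm.
Moment M = P × e = 206×10³ × 80 = 16480000 N·mm; bending f_b = M/S = 1614 N/mm.
f_max = √(f_v² + f_b²) = √(588.6² + 1614²) = 1718 N/mm.
φr_n = 0.75 × 0.6 × 490 × (0.707 × 10) = 1559 N/mm → NOT adequate.

f_max ≈ 1720 N/mm; NOT adequate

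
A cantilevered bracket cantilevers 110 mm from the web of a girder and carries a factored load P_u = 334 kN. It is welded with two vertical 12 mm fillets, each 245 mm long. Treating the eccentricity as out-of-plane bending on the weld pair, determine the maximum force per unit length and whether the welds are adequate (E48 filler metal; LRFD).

f_max ≈ 1960 N/mm; NOT adequate

E48XX → F_EXX = 480 MPa.
L_w = 2 × 245 = 490 mm; section modulus (unit throat) S = 2 × L²/6 = 20010 mm².
Direct shear f_v = P/L_w = 334×10³/490 = 681.6 N/mm.
Moment M = P × e = 334×10³ × 110 = 36740000 N·mm; bending f_b = M/S = 1836 N/mm.
f_max = √(f_v² + f_b²) = √(681.6² + 1836²) = 1959 N/mm.
φr_n = 0.75 × 0.6 × 480 × (0.707 × 12) = 1833 N/mm → NOT adequate.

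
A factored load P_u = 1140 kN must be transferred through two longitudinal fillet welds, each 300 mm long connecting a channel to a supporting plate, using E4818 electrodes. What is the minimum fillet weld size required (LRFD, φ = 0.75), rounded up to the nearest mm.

E48XX → F_EXX = 480 MPa.
Total weld length L = 600 mm.
Required throat t_e = P_u / (φ × 0.6 F_EXX × L) = 1140 / (0.75 × 0.6 × 480 × 600 × 10⁻³) = 8.796 mm.
Required leg w = t_e / 0.707 = 12.44 mm → use 13 mm.

w = 13 mm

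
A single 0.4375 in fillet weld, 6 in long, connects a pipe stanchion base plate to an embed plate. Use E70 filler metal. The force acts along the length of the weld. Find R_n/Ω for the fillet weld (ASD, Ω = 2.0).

R_n/Ω ≈ 39 kip

E70XX → F_EXX = 70 ksi.
Effective throat t_e = 0.707 × 0.4375 = 0.3093 in.
Total length L = 6 in; A_we = 0.3093 × 6 = 1.856 in².
F_nw = 0.6 F_EXX = 0.6 × 70 = 42 ksi.
R_n = 42 × 1.856 = 77.95 kip; R_n/Ω = 77.95/2.0 = 38.97 kip.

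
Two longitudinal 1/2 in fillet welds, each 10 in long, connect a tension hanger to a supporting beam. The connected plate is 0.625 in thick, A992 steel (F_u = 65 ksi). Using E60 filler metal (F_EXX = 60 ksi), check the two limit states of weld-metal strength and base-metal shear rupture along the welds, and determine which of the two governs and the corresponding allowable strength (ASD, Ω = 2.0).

t_e = 0.707 × 0.5 = 0.3535 in; L = 20 in.
Weld metal: R_n/Ω = (1/2.0) × 0.6 × 60 × 0.3535 × 20 = 127.3 kip.
Base metal (shear rupture): R_n/Ω = (1/2.0) × 0.6 × 65 × 0.625 × 20 = 243.8 kip.
Governing: weld metal.

R_n/Ω ≈ 127 kip (weld metal governs)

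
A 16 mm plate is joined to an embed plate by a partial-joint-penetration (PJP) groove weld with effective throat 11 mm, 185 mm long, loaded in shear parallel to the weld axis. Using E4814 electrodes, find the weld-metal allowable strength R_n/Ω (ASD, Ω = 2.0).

E48XX → F_EXX = 480 MPa.
Effective throat (given) t_e = 11 mm.
A_we = 11 × 185 = 2035 mm².
F_nw = 0.6 F_EXX = 288 MPa.
R_n/Ω = (288 × 2035) / 2.0 × 10⁻³ = 293 kN.

R_n/Ω ≈ 293 kN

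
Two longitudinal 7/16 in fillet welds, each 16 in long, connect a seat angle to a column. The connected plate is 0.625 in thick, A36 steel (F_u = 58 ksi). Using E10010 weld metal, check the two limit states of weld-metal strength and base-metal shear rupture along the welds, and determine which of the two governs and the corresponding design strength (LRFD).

φR_n ≈ 445 kips (weld metal governs)

E100XX → F_EXX = 100 ksi.
t_e = 0.707 × 0.4375 = 0.3093 in; L = 32 in.
Weld metal: φR_n = 0.75 × 0.6 × 100 × 0.3093 × 32 = 445.4 kips.
Base metal (shear rupture): φR_n = 0.75 × 0.6 × 58 × 0.625 × 32 = 522 kips.
Governing: weld metal.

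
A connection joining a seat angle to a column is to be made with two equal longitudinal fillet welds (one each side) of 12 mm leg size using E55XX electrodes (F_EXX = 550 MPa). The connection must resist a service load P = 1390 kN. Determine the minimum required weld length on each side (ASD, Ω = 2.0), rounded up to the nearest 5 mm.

L = 500 mm on each side

Throat t_e = 0.707 × 12 = 8.484 mm.
r_n/Ω = (0.6 × 550 × 8.484) / 2.0 = 1400 N/mm = 1.4 kN/mm.
L_req = P / (r_n/Ω) = 1390 / 1.4 = 993 mm total.
Per side: 993 / 2 = 496.5 mm.
Round up → use L = 500 mm on each side.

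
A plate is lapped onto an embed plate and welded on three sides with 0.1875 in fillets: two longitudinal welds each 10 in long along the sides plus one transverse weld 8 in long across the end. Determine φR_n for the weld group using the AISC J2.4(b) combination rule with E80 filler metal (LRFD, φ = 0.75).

E80XX → F_EXX = 80 ksi.
t_e = 0.707 × 0.1875 = 0.1326 in.
R_nwl = 0.6 × 80 × 0.1326 × 20 = 127.3 kip (longitudinal, 2 welds).
R_nwt = 0.6 × 80 × 0.1326 × 8 = 50.9 kip (transverse, base value).
(i) R_nwl + R_nwt = 178.2 kip; (ii) 0.85 R_nwl + 1.5 R_nwt = 184.5 kip.
R_n = max = 184.5 kip [governs: (ii)]; φR_n = 138.4 kip.

φR_n ≈ 138 kip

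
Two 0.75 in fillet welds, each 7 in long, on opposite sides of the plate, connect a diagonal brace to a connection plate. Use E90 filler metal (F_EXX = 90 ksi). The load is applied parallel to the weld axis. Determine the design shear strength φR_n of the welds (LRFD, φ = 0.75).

φR_n ≈ 301 kips

Effective throat t_e = 0.707 × 0.75 = 0.5302 in.
Total length L = 14 in; A_we = 0.5302 × 14 = 7.423 in².
F_nw = 0.6 F_EXX = 0.6 × 90 = 54 ksi.
φR_n = 0.75 × 54 × 7.423 = 300.7 kips.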